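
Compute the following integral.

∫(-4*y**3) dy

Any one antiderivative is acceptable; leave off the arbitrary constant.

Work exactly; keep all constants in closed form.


Answer: -y**4.


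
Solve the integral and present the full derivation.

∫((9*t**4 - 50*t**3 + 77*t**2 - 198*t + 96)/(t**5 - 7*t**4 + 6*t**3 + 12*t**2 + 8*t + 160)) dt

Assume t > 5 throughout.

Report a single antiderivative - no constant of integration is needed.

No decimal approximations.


Step 1. Decompose ∫((9*t**4 - 50*t**3 + 77*t**2 - 198*t + 96)/(t**5 - 7*t**4 + 6*t**3 + 12*t**2 + 8*t + 160)) dt by partial fractions, (9*t**4 - 50*t**3 + 77*t**2 - 198*t + 96)/(t**5 - 7*t**4 + 6*t**3 + 12*t**2 + 8*t + 160) = -1/(t**2 + 4) + 4/(t + 2) + 3/(t - 4) + 2/(t - 5): now ∫(2/(t - 5)) dt + ∫(3/(t - 4)) dt + ∫(4/(t + 2)) dt + ∫(-1/(t**2 + 4)) dt.
Step 2. Evaluate the standard form [assuming t > 4]: now 3*log(t - 4) + ∫(2/(t - 5)) dt + ∫(4/(t + 2)) dt + ∫(-1/(t**2 + 4)) dt.
Step 3. Evaluate the standard form [assuming t > -2]: now 3*log(t - 4) + 4*log(t + 2) + ∫(2/(t - 5)) dt + ∫(-1/(t**2 + 4)) dt.
Step 4. Evaluate the standard form [assuming t > 5]: now 2*log(t - 5) + 3*log(t - 4) + 4*log(t + 2) + ∫(-1/(t**2 + 4)) dt.
Step 5. Evaluate the standard form: now 2*log(t - 5) + 3*log(t - 4) + 4*log(t + 2) - atan(t/2)/2.
Answer: 2*log(t - 5) + 3*log(t - 4) + 4*log(t + 2) - atan(t/2)/2.


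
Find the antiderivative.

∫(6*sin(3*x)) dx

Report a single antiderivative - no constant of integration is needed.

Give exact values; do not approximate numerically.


Answer: -2*cos(3*x).


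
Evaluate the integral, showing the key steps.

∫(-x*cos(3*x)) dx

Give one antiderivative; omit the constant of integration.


Step 1. Integrate ∫(-x*cos(3*x)) dx by parts with u = x, dv = (-cos(3*x)) dx, so v = -sin(3*x)/3: now -x*sin(3*x)/3 + ∫(sin(3*x)/3) dx.
Step 2. Evaluate the standard form: now -x*sin(3*x)/3 - cos(3*x)/9.
Answer: -x*sin(3*x)/3 - cos(3*x)/9.


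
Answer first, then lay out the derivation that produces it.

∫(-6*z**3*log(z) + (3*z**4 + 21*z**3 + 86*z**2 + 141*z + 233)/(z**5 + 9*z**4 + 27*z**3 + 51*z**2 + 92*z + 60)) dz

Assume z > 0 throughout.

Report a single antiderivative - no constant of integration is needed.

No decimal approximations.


The answer is -3*z**4*log(z)/2 + 3*z**4/8 + 4*log(z + 1) - 5*log(z + 3) + 4*log(z + 5) + 3*atan(z/2)/2.
Step 1. Rewrite: now ∫(-6*z**3*log(z)) dz + ∫((3*z**4 + 21*z**3 + 86*z**2 + 141*z + 233)/(z**5 + 9*z**4 + 27*z**3 + 51*z**2 + 92*z + 60)) dz.
Step 2. Decompose ∫((3*z**4 + 21*z**3 + 86*z**2 + 141*z + 233)/(z**5 + 9*z**4 + 27*z**3 + 51*z**2 + 92*z + 60)) dz by partial fractions, (3*z**4 + 21*z**3 + 86*z**2 + 141*z + 233)/(z**5 + 9*z**4 + 27*z**3 + 51*z**2 + 92*z + 60) = 3/(z**2 + 4) + 4/(z + 5) - 5/(z + 3) + 4/(z + 1): now ∫(-6*z**3*log(z)) dz + ∫(4/(z + 1)) dz + ∫(-5/(z + 3)) dz + ∫(4/(z + 5)) dz + ∫(3/(z**2 + 4)) dz.
Step 3. Evaluate the standard form [assuming z > -5]: now 4*log(z + 5) + ∫(-6*z**3*log(z)) dz + ∫(4/(z + 1)) dz + ∫(-5/(z + 3)) dz + ∫(3/(z**2 + 4)) dz.
Step 4. Evaluate the standard form [assuming z > -1]: now 4*log(z + 1) + 4*log(z + 5) + ∫(-6*z**3*log(z)) dz + ∫(-5/(z + 3)) dz + ∫(3/(z**2 + 4)) dz.
Step 5. Evaluate the standard form [assuming z > -3]: now 4*log(z + 1) - 5*log(z + 3) + 4*log(z + 5) + ∫(-6*z**3*log(z)) dz + ∫(3/(z**2 + 4)) dz.
Step 6. Evaluate the standard form: now 4*log(z + 1) - 5*log(z + 3) + 4*log(z + 5) + 3*atan(z/2)/2 + ∫(-6*z**3*log(z)) dz.
Step 7. Integrate ∫(-6*z**3*log(z)) dz by parts with u = log(z), dv = (-6*z**3) dz, so v = -3*z**4/2 [assuming z > 0]: now -3*z**4*log(z)/2 + 4*log(z + 1) - 5*log(z + 3) + 4*log(z + 5) + 3*atan(z/2)/2 + ∫(3*z**3/2) dz.
Step 8. Evaluate the standard form: now -3*z**4*log(z)/2 + 3*z**4/8 + 4*log(z + 1) - 5*log(z + 3) + 4*log(z + 5) + 3*atan(z/2)/2.
Answer: -3*z**4*log(z)/2 + 3*z**4/8 + 4*log(z + 1) - 5*log(z + 3) + 4*log(z + 5) + 3*atan(z/2)/2.


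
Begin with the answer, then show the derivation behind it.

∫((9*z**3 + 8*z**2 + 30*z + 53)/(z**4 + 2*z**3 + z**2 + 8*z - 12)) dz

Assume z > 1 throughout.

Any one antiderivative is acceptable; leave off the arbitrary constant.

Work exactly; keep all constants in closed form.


The answer is 5*log(z - 1) + 4*log(z + 3) - 3*atan(z/2)/2.
Step 1. Decompose ∫((9*z**3 + 8*z**2 + 30*z + 53)/(z**4 + 2*z**3 + z**2 + 8*z - 12)) dz by partial fractions, (9*z**3 + 8*z**2 + 30*z + 53)/(z**4 + 2*z**3 + z**2 + 8*z - 12) = -3/(z**2 + 4) + 4/(z + 3) + 5/(z - 1): now ∫(5/(z - 1)) dz + ∫(4/(z + 3)) dz + ∫(-3/(z**2 + 4)) dz.
Step 2. Evaluate the standard form [assuming z > -3]: now 4*log(z + 3) + ∫(5/(z - 1)) dz + ∫(-3/(z**2 + 4)) dz.
Step 3. Evaluate the standard form [assuming z > 1]: now 5*log(z - 1) + 4*log(z + 3) + ∫(-3/(z**2 + 4)) dz.
Step 4. Evaluate the standard form: now 5*log(z - 1) + 4*log(z + 3) - 3*atan(z/2)/2.
Answer: 5*log(z - 1) + 4*log(z + 3) - 3*atan(z/2)/2.


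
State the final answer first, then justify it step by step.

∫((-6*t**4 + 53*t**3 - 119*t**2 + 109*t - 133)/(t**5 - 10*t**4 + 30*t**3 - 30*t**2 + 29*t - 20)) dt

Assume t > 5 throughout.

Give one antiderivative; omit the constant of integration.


The answer is 3*log(t - 5) - 5*log(t - 4) - 4*log(t - 1) + 2*atan(t).
Step 1. Decompose ∫((-6*t**4 + 53*t**3 - 119*t**2 + 109*t - 133)/(t**5 - 10*t**4 + 30*t**3 - 30*t**2 + 29*t - 20)) dt by partial fractions, (-6*t**4 + 53*t**3 - 119*t**2 + 109*t - 133)/(t**5 - 10*t**4 + 30*t**3 - 30*t**2 + 29*t - 20) = 2/(t**2 + 1) - 4/(t - 1) - 5/(t - 4) + 3/(t - 5): now ∫(3/(t - 5)) dt + ∫(-5/(t - 4)) dt + ∫(-4/(t - 1)) dt + ∫(2/(t**2 + 1)) dt.
Step 2. Evaluate the standard form [assuming t > 5]: now 3*log(t - 5) + ∫(-5/(t - 4)) dt + ∫(-4/(t - 1)) dt + ∫(2/(t**2 + 1)) dt.
Step 3. Evaluate the standard form [assuming t > 4]: now 3*log(t - 5) - 5*log(t - 4) + ∫(-4/(t - 1)) dt + ∫(2/(t**2 + 1)) dt.
Step 4. Evaluate the standard form [assuming t > 1]: now 3*log(t - 5) - 5*log(t - 4) - 4*log(t - 1) + ∫(2/(t**2 + 1)) dt.
Step 5. Evaluate the standard form: now 3*log(t - 5) - 5*log(t - 4) - 4*log(t - 1) + 2*atan(t).
Answer: 3*log(t - 5) - 5*log(t - 4) - 4*log(t - 1) + 2*atan(t).


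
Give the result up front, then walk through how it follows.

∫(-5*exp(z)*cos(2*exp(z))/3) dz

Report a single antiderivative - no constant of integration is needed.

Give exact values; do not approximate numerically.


The answer is -5*sin(2*exp(z))/6.
Step 1. Substitute u = exp(z), turning ∫(-5*exp(z)*cos(2*exp(z))/3) dz into ∫(-5*cos(2*u)/3) du: now ∫(-5*cos(2*u)/3) du.
Step 2. Evaluate the standard form: now -5*sin(2*u)/6.
Step 3. Substitute back u = exp(z): now -5*sin(2*exp(z))/6.
Answer: -5*sin(2*exp(z))/6.


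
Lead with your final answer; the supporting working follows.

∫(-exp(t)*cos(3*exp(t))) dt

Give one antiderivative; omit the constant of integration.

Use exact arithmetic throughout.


The answer is -sin(3*exp(t))/3.
Step 1. Substitute u = exp(t), turning ∫(-exp(t)*cos(3*exp(t))) dt into ∫(-cos(3*u)) du: now ∫(-cos(3*u)) du.
Step 2. Evaluate the standard form: now -sin(3*u)/3.
Step 3. Substitute back u = exp(t): now -sin(3*exp(t))/3.
Answer: -sin(3*exp(t))/3.


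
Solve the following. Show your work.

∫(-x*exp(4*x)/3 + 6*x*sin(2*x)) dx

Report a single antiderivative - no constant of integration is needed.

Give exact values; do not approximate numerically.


Step 1. Rewrite: now ∫(-x*exp(4*x)/3) dx + ∫(6*x*sin(2*x)) dx.
Step 2. Integrate ∫(6*x*sin(2*x)) dx by parts with u = x, dv = (6*sin(2*x)) dx, so v = -3*cos(2*x): now -3*x*cos(2*x) + ∫(-x*exp(4*x)/3) dx + ∫(3*cos(2*x)) dx.
Step 3. Evaluate the standard form: now -3*x*cos(2*x) + 3*sin(2*x)/2 + ∫(-x*exp(4*x)/3) dx.
Step 4. Integrate ∫(-x*exp(4*x)/3) dx by parts with u = x, dv = (-exp(4*x)/3) dx, so v = -exp(4*x)/12: now -x*exp(4*x)/12 - 3*x*cos(2*x) + 3*sin(2*x)/2 + ∫(exp(4*x)/12) dx.
Step 5. Evaluate the standard form: now -x*exp(4*x)/12 - 3*x*cos(2*x) + exp(4*x)/48 + 3*sin(2*x)/2.
Answer: -x*exp(4*x)/12 - 3*x*cos(2*x) + exp(4*x)/48 + 3*sin(2*x)/2.


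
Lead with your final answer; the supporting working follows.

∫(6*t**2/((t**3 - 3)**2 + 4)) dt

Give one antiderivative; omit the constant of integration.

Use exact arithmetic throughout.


The answer is atan(t**3/2 - 3/2).
Step 1. Substitute u = t**3 - 3, turning ∫(6*t**2/((t**3 - 3)**2 + 4)) dt into ∫(2/(u**2 + 4)) du: now ∫(2/(u**2 + 4)) du.
Step 2. Evaluate the standard form: now atan(u/2).
Step 3. Substitute back u = t**3 - 3: now atan(t**3/2 - 3/2).
Answer: atan(t**3/2 - 3/2).


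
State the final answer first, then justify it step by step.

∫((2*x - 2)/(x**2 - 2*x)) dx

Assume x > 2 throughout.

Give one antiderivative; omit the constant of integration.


The answer is log(x) + log(x - 2).
Step 1. Decompose ∫((2*x - 2)/(x**2 - 2*x)) dx by partial fractions, (2*x - 2)/(x**2 - 2*x) = 1/(x - 2) + 1/x: now ∫(1/x) dx + ∫(1/(x - 2)) dx.
Step 2. Evaluate the standard form [assuming x > 0]: now log(x) + ∫(1/(x - 2)) dx.
Step 3. Evaluate the standard form [assuming x > 2]: now log(x) + log(x - 2).
Answer: log(x) + log(x - 2).


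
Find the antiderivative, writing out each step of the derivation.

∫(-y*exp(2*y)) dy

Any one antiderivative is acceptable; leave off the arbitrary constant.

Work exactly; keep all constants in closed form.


Step 1. Integrate ∫(-y*exp(2*y)) dy by parts with u = y, dv = (-exp(2*y)) dy, so v = -exp(2*y)/2: now -y*exp(2*y)/2 + ∫(exp(2*y)/2) dy.
Step 2. Evaluate the standard form: now -y*exp(2*y)/2 + exp(2*y)/4.
Answer: -y*exp(2*y)/2 + exp(2*y)/4.


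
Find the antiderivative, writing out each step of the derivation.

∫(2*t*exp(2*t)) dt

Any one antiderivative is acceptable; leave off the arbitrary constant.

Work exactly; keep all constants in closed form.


Step 1. Integrate ∫(2*t*exp(2*t)) dt by parts with u = t, dv = (2*exp(2*t)) dt, so v = exp(2*t): now t*exp(2*t) + ∫(-exp(2*t)) dt.
Step 2. Evaluate the standard form: now t*exp(2*t) - exp(2*t)/2.
Answer: t*exp(2*t) - exp(2*t)/2.


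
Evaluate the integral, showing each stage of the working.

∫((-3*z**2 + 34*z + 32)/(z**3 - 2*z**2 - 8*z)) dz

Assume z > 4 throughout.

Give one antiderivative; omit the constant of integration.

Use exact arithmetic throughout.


Step 1. Decompose ∫((-3*z**2 + 34*z + 32)/(z**3 - 2*z**2 - 8*z)) dz by partial fractions, (-3*z**2 + 34*z + 32)/(z**3 - 2*z**2 - 8*z) = -4/(z + 2) + 5/(z - 4) - 4/z: now ∫(-4/z) dz + ∫(5/(z - 4)) dz + ∫(-4/(z + 2)) dz.
Step 2. Evaluate the standard form [assuming z > 4]: now 5*log(z - 4) + ∫(-4/z) dz + ∫(-4/(z + 2)) dz.
Step 3. Evaluate the standard form [assuming z > 0]: now -4*log(z) + 5*log(z - 4) + ∫(-4/(z + 2)) dz.
Step 4. Evaluate the standard form [assuming z > -2]: now -4*log(z) + 5*log(z - 4) - 4*log(z + 2).
Answer: -4*log(z) + 5*log(z - 4) - 4*log(z + 2).


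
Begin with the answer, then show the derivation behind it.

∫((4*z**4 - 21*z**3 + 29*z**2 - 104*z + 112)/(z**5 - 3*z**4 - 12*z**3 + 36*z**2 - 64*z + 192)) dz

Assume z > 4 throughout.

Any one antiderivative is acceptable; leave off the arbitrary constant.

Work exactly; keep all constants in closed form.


The answer is -log(z - 4) + 2*log(z - 3) + 3*log(z + 4) + atan(z/2)/2.
Step 1. Decompose ∫((4*z**4 - 21*z**3 + 29*z**2 - 104*z + 112)/(z**5 - 3*z**4 - 12*z**3 + 36*z**2 - 64*z + 192)) dz by partial fractions, (4*z**4 - 21*z**3 + 29*z**2 - 104*z + 112)/(z**5 - 3*z**4 - 12*z**3 + 36*z**2 - 64*z + 192) = 1/(z**2 + 4) + 3/(z + 4) + 2/(z - 3) - 1/(z - 4): now ∫(-1/(z - 4)) dz + ∫(2/(z - 3)) dz + ∫(3/(z + 4)) dz + ∫(1/(z**2 + 4)) dz.
Step 2. Evaluate the standard form [assuming z > -4]: now 3*log(z + 4) + ∫(-1/(z - 4)) dz + ∫(2/(z - 3)) dz + ∫(1/(z**2 + 4)) dz.
Step 3. Evaluate the standard form [assuming z > 3]: now 2*log(z - 3) + 3*log(z + 4) + ∫(-1/(z - 4)) dz + ∫(1/(z**2 + 4)) dz.
Step 4. Evaluate the standard form [assuming z > 4]: now -log(z - 4) + 2*log(z - 3) + 3*log(z + 4) + ∫(1/(z**2 + 4)) dz.
Step 5. Evaluate the standard form: now -log(z - 4) + 2*log(z - 3) + 3*log(z + 4) + atan(z/2)/2.
Answer: -log(z - 4) + 2*log(z - 3) + 3*log(z + 4) + atan(z/2)/2.


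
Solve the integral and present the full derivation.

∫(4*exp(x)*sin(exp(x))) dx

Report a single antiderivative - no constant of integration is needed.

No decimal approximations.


Step 1. Substitute u = exp(x), turning ∫(4*exp(x)*sin(exp(x))) dx into ∫(4*sin(u)) du: now ∫(4*sin(u)) du.
Step 2. Evaluate the standard form: now -4*cos(u).
Step 3. Substitute back u = exp(x): now -4*cos(exp(x)).
Answer: -4*cos(exp(x)).


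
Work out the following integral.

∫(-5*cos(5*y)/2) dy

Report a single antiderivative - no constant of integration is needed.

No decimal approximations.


Answer: -sin(5*y)/2.


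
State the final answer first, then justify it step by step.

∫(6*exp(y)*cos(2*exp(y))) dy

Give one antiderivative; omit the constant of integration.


The answer is 3*sin(2*exp(y)).
Step 1. Substitute u = exp(y), turning ∫(6*exp(y)*cos(2*exp(y))) dy into ∫(6*cos(2*u)) du: now ∫(6*cos(2*u)) du.
Step 2. Evaluate the standard form: now 3*sin(2*u).
Step 3. Substitute back u = exp(y): now 3*sin(2*exp(y)).
Answer: 3*sin(2*exp(y)).


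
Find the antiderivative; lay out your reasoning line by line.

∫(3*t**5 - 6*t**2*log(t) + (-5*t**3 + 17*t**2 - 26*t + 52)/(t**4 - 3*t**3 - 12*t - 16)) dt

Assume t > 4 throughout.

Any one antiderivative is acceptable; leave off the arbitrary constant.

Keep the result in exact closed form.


Step 1. Rewrite: now ∫(3*t**5) dt + ∫(-6*t**2*log(t)) dt + ∫((-5*t**3 + 17*t**2 - 26*t + 52)/(t**4 - 3*t**3 - 12*t - 16)) dt.
Step 2. Evaluate the standard form: now t**6/2 + ∫(-6*t**2*log(t)) dt + ∫((-5*t**3 + 17*t**2 - 26*t + 52)/(t**4 - 3*t**3 - 12*t - 16)) dt.
Step 3. Integrate ∫(-6*t**2*log(t)) dt by parts with u = log(t), dv = (-6*t**2) dt, so v = -2*t**3 [assuming t > 0]: now t**6/2 - 2*t**3*log(t) + ∫(2*t**2) dt + ∫((-5*t**3 + 17*t**2 - 26*t + 52)/(t**4 - 3*t**3 - 12*t - 16)) dt.
Step 4. Evaluate the standard form: now t**6/2 - 2*t**3*log(t) + 2*t**3/3 + ∫((-5*t**3 + 17*t**2 - 26*t + 52)/(t**4 - 3*t**3 - 12*t - 16)) dt.
Step 5. Decompose ∫((-5*t**3 + 17*t**2 - 26*t + 52)/(t**4 - 3*t**3 - 12*t - 16)) dt by partial fractions, (-5*t**3 + 17*t**2 - 26*t + 52)/(t**4 - 3*t**3 - 12*t - 16) = 2/(t**2 + 4) - 4/(t + 1) - 1/(t - 4): now t**6/2 - 2*t**3*log(t) + 2*t**3/3 + ∫(-1/(t - 4)) dt + ∫(-4/(t + 1)) dt + ∫(2/(t**2 + 4)) dt.
Step 6. Evaluate the standard form [assuming t > -1]: now t**6/2 - 2*t**3*log(t) + 2*t**3/3 - 4*log(t + 1) + ∫(-1/(t - 4)) dt + ∫(2/(t**2 + 4)) dt.
Step 7. Evaluate the standard form [assuming t > 4]: now t**6/2 - 2*t**3*log(t) + 2*t**3/3 - log(t - 4) - 4*log(t + 1) + ∫(2/(t**2 + 4)) dt.
Step 8. Evaluate the standard form: now t**6/2 - 2*t**3*log(t) + 2*t**3/3 - log(t - 4) - 4*log(t + 1) + atan(t/2).
Answer: t**6/2 - 2*t**3*log(t) + 2*t**3/3 - log(t - 4) - 4*log(t + 1) + atan(t/2).


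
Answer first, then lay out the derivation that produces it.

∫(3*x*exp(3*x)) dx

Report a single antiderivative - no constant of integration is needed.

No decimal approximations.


The answer is x*exp(3*x) - exp(3*x)/3.
Step 1. Integrate ∫(3*x*exp(3*x)) dx by parts with u = x, dv = (3*exp(3*x)) dx, so v = exp(3*x): now x*exp(3*x) + ∫(-exp(3*x)) dx.
Step 2. Evaluate the standard form: now x*exp(3*x) - exp(3*x)/3.
Answer: x*exp(3*x) - exp(3*x)/3.


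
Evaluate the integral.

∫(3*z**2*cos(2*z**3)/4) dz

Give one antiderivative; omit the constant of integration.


Answer: sin(2*z**3)/8.


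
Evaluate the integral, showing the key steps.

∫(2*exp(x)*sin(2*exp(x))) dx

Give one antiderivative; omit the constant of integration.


Step 1. Substitute u = exp(x), turning ∫(2*exp(x)*sin(2*exp(x))) dx into ∫(2*sin(2*u)) du: now ∫(2*sin(2*u)) du.
Step 2. Evaluate the standard form: now -cos(2*u).
Step 3. Substitute back u = exp(x): now -cos(2*exp(x)).
Answer: -cos(2*exp(x)).


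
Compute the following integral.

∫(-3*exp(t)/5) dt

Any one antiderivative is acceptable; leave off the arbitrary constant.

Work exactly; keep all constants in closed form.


Answer: -3*exp(t)/5.


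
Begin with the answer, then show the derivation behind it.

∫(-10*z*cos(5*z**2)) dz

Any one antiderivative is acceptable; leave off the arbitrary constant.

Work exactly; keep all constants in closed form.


The answer is -sin(5*z**2).
Step 1. Substitute u = z**2, turning ∫(-10*z*cos(5*z**2)) dz into ∫(-5*cos(5*u)) du: now ∫(-5*cos(5*u)) du.
Step 2. Evaluate the standard form: now -sin(5*u).
Step 3. Substitute back u = z**2: now -sin(5*z**2).
Answer: -sin(5*z**2).


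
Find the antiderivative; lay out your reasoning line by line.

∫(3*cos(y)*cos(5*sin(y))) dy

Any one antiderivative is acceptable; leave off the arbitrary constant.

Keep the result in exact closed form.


Step 1. Substitute u = sin(y), turning ∫(3*cos(y)*cos(5*sin(y))) dy into ∫(3*cos(5*u)) du: now ∫(3*cos(5*u)) du.
Step 2. Evaluate the standard form: now 3*sin(5*u)/5.
Step 3. Substitute back u = sin(y): now 3*sin(5*sin(y))/5.
Answer: 3*sin(5*sin(y))/5.


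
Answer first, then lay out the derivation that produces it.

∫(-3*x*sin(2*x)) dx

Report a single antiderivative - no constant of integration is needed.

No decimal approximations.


The answer is 3*x*cos(2*x)/2 - 3*sin(2*x)/4.
Step 1. Integrate ∫(-3*x*sin(2*x)) dx by parts with u = x, dv = (-3*sin(2*x)) dx, so v = 3*cos(2*x)/2: now 3*x*cos(2*x)/2 + ∫(-3*cos(2*x)/2) dx.
Step 2. Evaluate the standard form: now 3*x*cos(2*x)/2 - 3*sin(2*x)/4.
Answer: 3*x*cos(2*x)/2 - 3*sin(2*x)/4.


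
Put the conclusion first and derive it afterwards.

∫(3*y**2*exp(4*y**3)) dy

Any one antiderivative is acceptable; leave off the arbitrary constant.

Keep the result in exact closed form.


The answer is exp(4*y**3)/4.
Step 1. Substitute u = y**3, turning ∫(3*y**2*exp(4*y**3)) dy into ∫(exp(4*u)) du: now ∫(exp(4*u)) du.
Step 2. Evaluate the standard form: now exp(4*u)/4.
Step 3. Substitute back u = y**3: now exp(4*y**3)/4.
Answer: exp(4*y**3)/4.


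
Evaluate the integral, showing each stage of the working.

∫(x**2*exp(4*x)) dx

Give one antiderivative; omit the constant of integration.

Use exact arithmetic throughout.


Step 1. Integrate ∫(x**2*exp(4*x)) dx by parts with u = x**2, dv = (exp(4*x)) dx, so v = exp(4*x)/4: now x**2*exp(4*x)/4 + ∫(-x*exp(4*x)/2) dx.
Step 2. Integrate ∫(-x*exp(4*x)/2) dx by parts with u = x, dv = (-exp(4*x)/2) dx, so v = -exp(4*x)/8: now x**2*exp(4*x)/4 - x*exp(4*x)/8 + ∫(exp(4*x)/8) dx.
Step 3. Evaluate the standard form: now x**2*exp(4*x)/4 - x*exp(4*x)/8 + exp(4*x)/32.
Answer: x**2*exp(4*x)/4 - x*exp(4*x)/8 + exp(4*x)/32.


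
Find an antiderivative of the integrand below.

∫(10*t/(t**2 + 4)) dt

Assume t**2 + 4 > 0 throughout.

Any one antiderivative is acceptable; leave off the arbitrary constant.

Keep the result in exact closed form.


Answer: 5*log(t**2 + 4).


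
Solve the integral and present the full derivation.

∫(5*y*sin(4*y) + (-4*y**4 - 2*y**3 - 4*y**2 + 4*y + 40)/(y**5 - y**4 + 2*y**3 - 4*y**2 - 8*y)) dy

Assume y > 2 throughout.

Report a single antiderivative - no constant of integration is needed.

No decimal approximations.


Step 1. Rewrite: now ∫(5*y*sin(4*y)) dy + ∫((-4*y**4 - 2*y**3 - 4*y**2 + 4*y + 40)/(y**5 - y**4 + 2*y**3 - 4*y**2 - 8*y)) dy.
Step 2. Integrate ∫(5*y*sin(4*y)) dy by parts with u = y, dv = (5*sin(4*y)) dy, so v = -5*cos(4*y)/4: now -5*y*cos(4*y)/4 + ∫((-4*y**4 - 2*y**3 - 4*y**2 + 4*y + 40)/(y**5 - y**4 + 2*y**3 - 4*y**2 - 8*y)) dy + ∫(5*cos(4*y)/4) dy.
Step 3. Evaluate the standard form: now -5*y*cos(4*y)/4 + 5*sin(4*y)/16 + ∫((-4*y**4 - 2*y**3 - 4*y**2 + 4*y + 40)/(y**5 - y**4 + 2*y**3 - 4*y**2 - 8*y)) dy.
Step 4. Decompose ∫((-4*y**4 - 2*y**3 - 4*y**2 + 4*y + 40)/(y**5 - y**4 + 2*y**3 - 4*y**2 - 8*y)) dy by partial fractions, (-4*y**4 - 2*y**3 - 4*y**2 + 4*y + 40)/(y**5 - y**4 + 2*y**3 - 4*y**2 - 8*y) = -2/(y**2 + 4) + 2/(y + 1) - 1/(y - 2) - 5/y: now -5*y*cos(4*y)/4 + 5*sin(4*y)/16 + ∫(-5/y) dy + ∫(-1/(y - 2)) dy + ∫(2/(y + 1)) dy + ∫(-2/(y**2 + 4)) dy.
Step 5. Evaluate the standard form [assuming y > 2]: now -5*y*cos(4*y)/4 - log(y - 2) + 5*sin(4*y)/16 + ∫(-5/y) dy + ∫(2/(y + 1)) dy + ∫(-2/(y**2 + 4)) dy.
Step 6. Evaluate the standard form [assuming y > -1]: now -5*y*cos(4*y)/4 - log(y - 2) + 2*log(y + 1) + 5*sin(4*y)/16 + ∫(-5/y) dy + ∫(-2/(y**2 + 4)) dy.
Step 7. Evaluate the standard form [assuming y > 0]: now -5*y*cos(4*y)/4 - 5*log(y) - log(y - 2) + 2*log(y + 1) + 5*sin(4*y)/16 + ∫(-2/(y**2 + 4)) dy.
Step 8. Evaluate the standard form: now -5*y*cos(4*y)/4 - 5*log(y) - log(y - 2) + 2*log(y + 1) + 5*sin(4*y)/16 - atan(y/2).
Answer: -5*y*cos(4*y)/4 - 5*log(y) - log(y - 2) + 2*log(y + 1) + 5*sin(4*y)/16 - atan(y/2).


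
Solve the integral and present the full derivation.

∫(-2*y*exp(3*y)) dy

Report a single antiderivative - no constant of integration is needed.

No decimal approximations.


Step 1. Integrate ∫(-2*y*exp(3*y)) dy by parts with u = y, dv = (-2*exp(3*y)) dy, so v = -2*exp(3*y)/3: now -2*y*exp(3*y)/3 + ∫(2*exp(3*y)/3) dy.
Step 2. Evaluate the standard form: now -2*y*exp(3*y)/3 + 2*exp(3*y)/9.
Answer: -2*y*exp(3*y)/3 + 2*exp(3*y)/9.


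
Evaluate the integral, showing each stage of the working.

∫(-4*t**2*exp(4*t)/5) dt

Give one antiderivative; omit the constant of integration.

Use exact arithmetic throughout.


Step 1. Integrate ∫(-4*t**2*exp(4*t)/5) dt by parts with u = t**2, dv = (-4*exp(4*t)/5) dt, so v = -exp(4*t)/5: now -t**2*exp(4*t)/5 + ∫(2*t*exp(4*t)/5) dt.
Step 2. Integrate ∫(2*t*exp(4*t)/5) dt by parts with u = t, dv = (2*exp(4*t)/5) dt, so v = exp(4*t)/10: now -t**2*exp(4*t)/5 + t*exp(4*t)/10 + ∫(-exp(4*t)/10) dt.
Step 3. Evaluate the standard form: now -t**2*exp(4*t)/5 + t*exp(4*t)/10 - exp(4*t)/40.
Answer: -t**2*exp(4*t)/5 + t*exp(4*t)/10 - exp(4*t)/40.


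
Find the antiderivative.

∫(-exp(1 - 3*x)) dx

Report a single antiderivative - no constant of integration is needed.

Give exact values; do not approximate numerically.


Answer: exp(1 - 3*x)/3.


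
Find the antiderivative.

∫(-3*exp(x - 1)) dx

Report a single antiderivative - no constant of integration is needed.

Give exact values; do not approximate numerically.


Answer: -3*exp(x - 1).


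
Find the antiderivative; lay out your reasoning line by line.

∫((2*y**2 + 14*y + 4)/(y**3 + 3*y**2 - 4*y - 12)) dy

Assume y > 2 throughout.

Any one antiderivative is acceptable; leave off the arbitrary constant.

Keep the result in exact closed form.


Step 1. Decompose ∫((2*y**2 + 14*y + 4)/(y**3 + 3*y**2 - 4*y - 12)) dy by partial fractions, (2*y**2 + 14*y + 4)/(y**3 + 3*y**2 - 4*y - 12) = -4/(y + 3) + 4/(y + 2) + 2/(y - 2): now ∫(2/(y - 2)) dy + ∫(4/(y + 2)) dy + ∫(-4/(y + 3)) dy.
Step 2. Evaluate the standard form [assuming y > -3]: now -4*log(y + 3) + ∫(2/(y - 2)) dy + ∫(4/(y + 2)) dy.
Step 3. Evaluate the standard form [assuming y > 2]: now 2*log(y - 2) - 4*log(y + 3) + ∫(4/(y + 2)) dy.
Step 4. Evaluate the standard form [assuming y > -2]: now 2*log(y - 2) + 4*log(y + 2) - 4*log(y + 3).
Answer: 2*log(y - 2) + 4*log(y + 2) - 4*log(y + 3).


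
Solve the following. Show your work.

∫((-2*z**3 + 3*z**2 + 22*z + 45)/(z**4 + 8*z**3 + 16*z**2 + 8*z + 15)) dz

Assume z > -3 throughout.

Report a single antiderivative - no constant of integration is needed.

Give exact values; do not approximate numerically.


Step 1. Decompose ∫((-2*z**3 + 3*z**2 + 22*z + 45)/(z**4 + 8*z**3 + 16*z**2 + 8*z + 15)) dz by partial fractions, (-2*z**3 + 3*z**2 + 22*z + 45)/(z**4 + 8*z**3 + 16*z**2 + 8*z + 15) = 3/(z**2 + 1) - 5/(z + 5) + 3/(z + 3): now ∫(3/(z + 3)) dz + ∫(-5/(z + 5)) dz + ∫(3/(z**2 + 1)) dz.
Step 2. Evaluate the standard form [assuming z > -3]: now 3*log(z + 3) + ∫(-5/(z + 5)) dz + ∫(3/(z**2 + 1)) dz.
Step 3. Evaluate the standard form [assuming z > -5]: now 3*log(z + 3) - 5*log(z + 5) + ∫(3/(z**2 + 1)) dz.
Step 4. Evaluate the standard form: now 3*log(z + 3) - 5*log(z + 5) + 3*atan(z).
Answer: 3*log(z + 3) - 5*log(z + 5) + 3*atan(z).


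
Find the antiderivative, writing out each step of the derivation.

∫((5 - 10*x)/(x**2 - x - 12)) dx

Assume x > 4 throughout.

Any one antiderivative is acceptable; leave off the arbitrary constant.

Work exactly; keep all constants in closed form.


Step 1. Decompose ∫((5 - 10*x)/(x**2 - x - 12)) dx by partial fractions, (5 - 10*x)/(x**2 - x - 12) = -5/(x + 3) - 5/(x - 4): now ∫(-5/(x - 4)) dx + ∫(-5/(x + 3)) dx.
Step 2. Evaluate the standard form [assuming x > -3]: now -5*log(x + 3) + ∫(-5/(x - 4)) dx.
Step 3. Evaluate the standard form [assuming x > 4]: now -5*log(x - 4) - 5*log(x + 3).
Answer: -5*log(x - 4) - 5*log(x + 3).


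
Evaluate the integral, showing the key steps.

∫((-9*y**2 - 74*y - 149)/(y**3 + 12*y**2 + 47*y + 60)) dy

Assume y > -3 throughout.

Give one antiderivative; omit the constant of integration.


Step 1. Decompose ∫((-9*y**2 - 74*y - 149)/(y**3 + 12*y**2 + 47*y + 60)) dy by partial fractions, (-9*y**2 - 74*y - 149)/(y**3 + 12*y**2 + 47*y + 60) = -2/(y + 5) - 3/(y + 4) - 4/(y + 3): now ∫(-4/(y + 3)) dy + ∫(-3/(y + 4)) dy + ∫(-2/(y + 5)) dy.
Step 2. Evaluate the standard form [assuming y > -3]: now -4*log(y + 3) + ∫(-3/(y + 4)) dy + ∫(-2/(y + 5)) dy.
Step 3. Evaluate the standard form [assuming y > -5]: now -4*log(y + 3) - 2*log(y + 5) + ∫(-3/(y + 4)) dy.
Step 4. Evaluate the standard form [assuming y > -4]: now -4*log(y + 3) - 3*log(y + 4) - 2*log(y + 5).
Answer: -4*log(y + 3) - 3*log(y + 4) - 2*log(y + 5).


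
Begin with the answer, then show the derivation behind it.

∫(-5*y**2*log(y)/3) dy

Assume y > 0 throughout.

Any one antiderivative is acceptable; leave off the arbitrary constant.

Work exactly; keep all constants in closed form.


The answer is -5*y**3*log(y)/9 + 5*y**3/27.
Step 1. Integrate ∫(-5*y**2*log(y)/3) dy by parts with u = log(y), dv = (-5*y**2/3) dy, so v = -5*y**3/9 [assuming y > 0]: now -5*y**3*log(y)/9 + ∫(5*y**2/9) dy.
Step 2. Evaluate the standard form: now -5*y**3*log(y)/9 + 5*y**3/27.
Answer: -5*y**3*log(y)/9 + 5*y**3/27.


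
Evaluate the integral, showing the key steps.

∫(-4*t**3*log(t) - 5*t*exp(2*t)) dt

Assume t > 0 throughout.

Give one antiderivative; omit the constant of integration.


Step 1. Rewrite: now ∫(-5*t*exp(2*t)) dt + ∫(-4*t**3*log(t)) dt.
Step 2. Integrate ∫(-5*t*exp(2*t)) dt by parts with u = t, dv = (-5*exp(2*t)) dt, so v = -5*exp(2*t)/2: now -5*t*exp(2*t)/2 + ∫(-4*t**3*log(t)) dt + ∫(5*exp(2*t)/2) dt.
Step 3. Evaluate the standard form: now -5*t*exp(2*t)/2 + 5*exp(2*t)/4 + ∫(-4*t**3*log(t)) dt.
Step 4. Integrate ∫(-4*t**3*log(t)) dt by parts with u = log(t), dv = (-4*t**3) dt, so v = -t**4 [assuming t > 0]: now -t**4*log(t) - 5*t*exp(2*t)/2 + 5*exp(2*t)/4 + ∫(t**3) dt.
Step 5. Evaluate the standard form: now -t**4*log(t) + t**4/4 - 5*t*exp(2*t)/2 + 5*exp(2*t)/4.
Answer: -t**4*log(t) + t**4/4 - 5*t*exp(2*t)/2 + 5*exp(2*t)/4.


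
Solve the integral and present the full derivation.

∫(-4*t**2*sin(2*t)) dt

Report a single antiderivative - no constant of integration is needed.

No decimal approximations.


Step 1. Integrate ∫(-4*t**2*sin(2*t)) dt by parts with u = t**2, dv = (-4*sin(2*t)) dt, so v = 2*cos(2*t): now 2*t**2*cos(2*t) + ∫(-4*t*cos(2*t)) dt.
Step 2. Integrate ∫(-4*t*cos(2*t)) dt by parts with u = t, dv = (-4*cos(2*t)) dt, so v = -2*sin(2*t): now 2*t**2*cos(2*t) - 2*t*sin(2*t) + ∫(2*sin(2*t)) dt.
Step 3. Evaluate the standard form: now 2*t**2*cos(2*t) - 2*t*sin(2*t) - cos(2*t).
Answer: 2*t**2*cos(2*t) - 2*t*sin(2*t) - cos(2*t).


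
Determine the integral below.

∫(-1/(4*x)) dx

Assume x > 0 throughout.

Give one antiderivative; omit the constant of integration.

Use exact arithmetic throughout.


Answer: -log(x)/4.


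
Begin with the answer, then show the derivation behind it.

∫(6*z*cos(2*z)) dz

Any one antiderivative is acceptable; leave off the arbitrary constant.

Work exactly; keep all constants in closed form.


The answer is 3*z*sin(2*z) + 3*cos(2*z)/2.
Step 1. Integrate ∫(6*z*cos(2*z)) dz by parts with u = z, dv = (6*cos(2*z)) dz, so v = 3*sin(2*z): now 3*z*sin(2*z) + ∫(-3*sin(2*z)) dz.
Step 2. Evaluate the standard form: now 3*z*sin(2*z) + 3*cos(2*z)/2.
Answer: 3*z*sin(2*z) + 3*cos(2*z)/2.


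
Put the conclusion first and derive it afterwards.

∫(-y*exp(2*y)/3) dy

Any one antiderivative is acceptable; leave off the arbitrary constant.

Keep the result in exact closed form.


The answer is -y*exp(2*y)/6 + exp(2*y)/12.
Step 1. Integrate ∫(-y*exp(2*y)/3) dy by parts with u = y, dv = (-exp(2*y)/3) dy, so v = -exp(2*y)/6: now -y*exp(2*y)/6 + ∫(exp(2*y)/6) dy.
Step 2. Evaluate the standard form: now -y*exp(2*y)/6 + exp(2*y)/12.
Answer: -y*exp(2*y)/6 + exp(2*y)/12.


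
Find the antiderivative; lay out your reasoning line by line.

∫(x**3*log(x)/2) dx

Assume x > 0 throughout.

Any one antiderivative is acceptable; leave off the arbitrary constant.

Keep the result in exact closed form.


Step 1. Integrate ∫(x**3*log(x)/2) dx by parts with u = log(x), dv = (x**3/2) dx, so v = x**4/8 [assuming x > 0]: now x**4*log(x)/8 + ∫(-x**3/8) dx.
Step 2. Evaluate the standard form: now x**4*log(x)/8 - x**4/32.
Answer: x**4*log(x)/8 - x**4/32.


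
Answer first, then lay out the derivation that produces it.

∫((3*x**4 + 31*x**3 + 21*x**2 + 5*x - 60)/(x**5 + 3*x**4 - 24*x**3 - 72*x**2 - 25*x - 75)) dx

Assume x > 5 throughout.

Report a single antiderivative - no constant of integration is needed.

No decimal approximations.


The answer is 3*log(x - 5) + 3*log(x + 3) - 3*log(x + 5) + atan(x).
Step 1. Decompose ∫((3*x**4 + 31*x**3 + 21*x**2 + 5*x - 60)/(x**5 + 3*x**4 - 24*x**3 - 72*x**2 - 25*x - 75)) dx by partial fractions, (3*x**4 + 31*x**3 + 21*x**2 + 5*x - 60)/(x**5 + 3*x**4 - 24*x**3 - 72*x**2 - 25*x - 75) = 1/(x**2 + 1) - 3/(x + 5) + 3/(x + 3) + 3/(x - 5): now ∫(3/(x - 5)) dx + ∫(3/(x + 3)) dx + ∫(-3/(x + 5)) dx + ∫(1/(x**2 + 1)) dx.
Step 2. Evaluate the standard form [assuming x > -5]: now -3*log(x + 5) + ∫(3/(x - 5)) dx + ∫(3/(x + 3)) dx + ∫(1/(x**2 + 1)) dx.
Step 3. Evaluate the standard form [assuming x > 5]: now 3*log(x - 5) - 3*log(x + 5) + ∫(3/(x + 3)) dx + ∫(1/(x**2 + 1)) dx.
Step 4. Evaluate the standard form [assuming x > -3]: now 3*log(x - 5) + 3*log(x + 3) - 3*log(x + 5) + ∫(1/(x**2 + 1)) dx.
Step 5. Evaluate the standard form: now 3*log(x - 5) + 3*log(x + 3) - 3*log(x + 5) + atan(x).
Answer: 3*log(x - 5) + 3*log(x + 3) - 3*log(x + 5) + atan(x).


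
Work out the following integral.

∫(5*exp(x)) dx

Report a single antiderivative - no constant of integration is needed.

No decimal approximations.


Answer: 5*exp(x).


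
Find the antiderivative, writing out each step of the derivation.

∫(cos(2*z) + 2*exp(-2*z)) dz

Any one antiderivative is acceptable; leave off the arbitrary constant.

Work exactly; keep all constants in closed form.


Step 1. Rewrite: now ∫(2*exp(-2*z)) dz + ∫(cos(2*z)) dz.
Step 2. Evaluate the standard form: now sin(2*z)/2 + ∫(2*exp(-2*z)) dz.
Step 3. Evaluate the standard form: now sin(2*z)/2 - exp(-2*z).
Answer: sin(2*z)/2 - exp(-2*z).


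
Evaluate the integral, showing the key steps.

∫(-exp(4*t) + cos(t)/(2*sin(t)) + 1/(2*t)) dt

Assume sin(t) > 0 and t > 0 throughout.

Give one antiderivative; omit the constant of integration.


Step 1. Rewrite: now ∫(1/(2*t)) dt + ∫(cos(t)/(2*sin(t))) dt + ∫(-exp(4*t)) dt.
Step 2. Evaluate the standard form [assuming t > 0]: now log(t)/2 + ∫(cos(t)/(2*sin(t))) dt + ∫(-exp(4*t)) dt.
Step 3. Evaluate the standard form: now -exp(4*t)/4 + log(t)/2 + ∫(cos(t)/(2*sin(t))) dt.
Step 4. Substitute u = sin(t), turning ∫(cos(t)/(2*sin(t))) dt into ∫(1/(2*u)) du: now -exp(4*t)/4 + log(t)/2 + ∫(1/(2*u)) du.
Step 5. Evaluate the standard form [assuming u > 0]: now -exp(4*t)/4 + log(t)/2 + log(u)/2.
Step 6. Substitute back u = sin(t): now -exp(4*t)/4 + log(t)/2 + log(sin(t))/2.
Answer: -exp(4*t)/4 + log(t)/2 + log(sin(t))/2.


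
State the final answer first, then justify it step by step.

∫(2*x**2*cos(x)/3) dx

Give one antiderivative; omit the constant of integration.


The answer is 2*x**2*sin(x)/3 + 4*x*cos(x)/3 - 4*sin(x)/3.
Step 1. Integrate ∫(2*x**2*cos(x)/3) dx by parts with u = x**2, dv = (2*cos(x)/3) dx, so v = 2*sin(x)/3: now 2*x**2*sin(x)/3 + ∫(-4*x*sin(x)/3) dx.
Step 2. Integrate ∫(-4*x*sin(x)/3) dx by parts with u = x, dv = (-4*sin(x)/3) dx, so v = 4*cos(x)/3: now 2*x**2*sin(x)/3 + 4*x*cos(x)/3 + ∫(-4*cos(x)/3) dx.
Step 3. Evaluate the standard form: now 2*x**2*sin(x)/3 + 4*x*cos(x)/3 - 4*sin(x)/3.
Answer: 2*x**2*sin(x)/3 + 4*x*cos(x)/3 - 4*sin(x)/3.


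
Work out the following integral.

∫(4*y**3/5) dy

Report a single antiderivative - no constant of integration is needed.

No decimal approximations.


Answer: y**4/5.


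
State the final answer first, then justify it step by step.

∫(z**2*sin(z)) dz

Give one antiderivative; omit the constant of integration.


The answer is -z**2*cos(z) + 2*z*sin(z) + 2*cos(z).
Step 1. Integrate ∫(z**2*sin(z)) dz by parts with u = z**2, dv = (sin(z)) dz, so v = -cos(z): now -z**2*cos(z) + ∫(2*z*cos(z)) dz.
Step 2. Integrate ∫(2*z*cos(z)) dz by parts with u = z, dv = (2*cos(z)) dz, so v = 2*sin(z): now -z**2*cos(z) + 2*z*sin(z) + ∫(-2*sin(z)) dz.
Step 3. Evaluate the standard form: now -z**2*cos(z) + 2*z*sin(z) + 2*cos(z).
Answer: -z**2*cos(z) + 2*z*sin(z) + 2*cos(z).


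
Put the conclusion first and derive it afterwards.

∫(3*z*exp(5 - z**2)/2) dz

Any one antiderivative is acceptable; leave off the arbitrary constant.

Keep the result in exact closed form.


The answer is -3*exp(5 - z**2)/4.
Step 1. Substitute u = z**2 - 5, turning ∫(3*z*exp(5 - z**2)/2) dz into ∫(3*exp(-u)/4) du: now ∫(3*exp(-u)/4) du.
Step 2. Evaluate the standard form: now -3*exp(-u)/4.
Step 3. Substitute back u = z**2 - 5: now -3*exp(5 - z**2)/4.
Answer: -3*exp(5 - z**2)/4.


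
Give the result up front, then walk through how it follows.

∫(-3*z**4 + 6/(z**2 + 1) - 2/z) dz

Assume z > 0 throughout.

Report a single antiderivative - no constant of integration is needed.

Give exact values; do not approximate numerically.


The answer is -3*z**5/5 - 2*log(z) + 6*atan(z).
Step 1. Rewrite: now ∫(-2/z) dz + ∫(-3*z**4) dz + ∫(6/(z**2 + 1)) dz.
Step 2. Evaluate the standard form: now -3*z**5/5 + ∫(-2/z) dz + ∫(6/(z**2 + 1)) dz.
Step 3. Evaluate the standard form [assuming z > 0]: now -3*z**5/5 - 2*log(z) + ∫(6/(z**2 + 1)) dz.
Step 4. Evaluate the standard form: now -3*z**5/5 - 2*log(z) + 6*atan(z).
Answer: -3*z**5/5 - 2*log(z) + 6*atan(z).


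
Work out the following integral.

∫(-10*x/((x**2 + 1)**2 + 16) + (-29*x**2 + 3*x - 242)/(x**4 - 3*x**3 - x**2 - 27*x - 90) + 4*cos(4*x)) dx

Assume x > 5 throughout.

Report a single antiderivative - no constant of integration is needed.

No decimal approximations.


Answer: -4*log(x - 5) + 4*log(x + 2) + sin(4*x) - atan(x/3)/3 - 5*atan(x**2/4 + 1/4)/4.


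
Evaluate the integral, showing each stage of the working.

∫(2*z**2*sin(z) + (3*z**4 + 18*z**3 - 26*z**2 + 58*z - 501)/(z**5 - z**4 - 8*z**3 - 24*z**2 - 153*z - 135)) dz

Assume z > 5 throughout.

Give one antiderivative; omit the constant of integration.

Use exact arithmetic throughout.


Step 1. Rewrite: now ∫(2*z**2*sin(z)) dz + ∫((3*z**4 + 18*z**3 - 26*z**2 + 58*z - 501)/(z**5 - z**4 - 8*z**3 - 24*z**2 - 153*z - 135)) dz.
Step 2. Decompose ∫((3*z**4 + 18*z**3 - 26*z**2 + 58*z - 501)/(z**5 - z**4 - 8*z**3 - 24*z**2 - 153*z - 135)) dz by partial fractions, (3*z**4 + 18*z**3 - 26*z**2 + 58*z - 501)/(z**5 - z**4 - 8*z**3 - 24*z**2 - 153*z - 135) = 4/(z**2 + 9) - 4/(z + 3) + 5/(z + 1) + 2/(z - 5): now ∫(2*z**2*sin(z)) dz + ∫(2/(z - 5)) dz + ∫(5/(z + 1)) dz + ∫(-4/(z + 3)) dz + ∫(4/(z**2 + 9)) dz.
Step 3. Evaluate the standard form [assuming z > -3]: now -4*log(z + 3) + ∫(2*z**2*sin(z)) dz + ∫(2/(z - 5)) dz + ∫(5/(z + 1)) dz + ∫(4/(z**2 + 9)) dz.
Step 4. Evaluate the standard form [assuming z > 5]: now 2*log(z - 5) - 4*log(z + 3) + ∫(2*z**2*sin(z)) dz + ∫(5/(z + 1)) dz + ∫(4/(z**2 + 9)) dz.
Step 5. Evaluate the standard form [assuming z > -1]: now 2*log(z - 5) + 5*log(z + 1) - 4*log(z + 3) + ∫(2*z**2*sin(z)) dz + ∫(4/(z**2 + 9)) dz.
Step 6. Evaluate the standard form: now 2*log(z - 5) + 5*log(z + 1) - 4*log(z + 3) + 4*atan(z/3)/3 + ∫(2*z**2*sin(z)) dz.
Step 7. Integrate ∫(2*z**2*sin(z)) dz by parts with u = z**2, dv = (2*sin(z)) dz, so v = -2*cos(z): now -2*z**2*cos(z) + 2*log(z - 5) + 5*log(z + 1) - 4*log(z + 3) + 4*atan(z/3)/3 + ∫(4*z*cos(z)) dz.
Step 8. Integrate ∫(4*z*cos(z)) dz by parts with u = z, dv = (4*cos(z)) dz, so v = 4*sin(z): now -2*z**2*cos(z) + 4*z*sin(z) + 2*log(z - 5) + 5*log(z + 1) - 4*log(z + 3) + 4*atan(z/3)/3 + ∫(-4*sin(z)) dz.
Step 9. Evaluate the standard form: now -2*z**2*cos(z) + 4*z*sin(z) + 2*log(z - 5) + 5*log(z + 1) - 4*log(z + 3) + 4*cos(z) + 4*atan(z/3)/3.
Answer: -2*z**2*cos(z) + 4*z*sin(z) + 2*log(z - 5) + 5*log(z + 1) - 4*log(z + 3) + 4*cos(z) + 4*atan(z/3)/3.


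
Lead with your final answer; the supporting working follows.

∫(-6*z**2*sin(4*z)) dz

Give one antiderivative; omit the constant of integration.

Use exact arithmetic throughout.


The answer is 3*z**2*cos(4*z)/2 - 3*z*sin(4*z)/4 - 3*cos(4*z)/16.
Step 1. Integrate ∫(-6*z**2*sin(4*z)) dz by parts with u = z**2, dv = (-6*sin(4*z)) dz, so v = 3*cos(4*z)/2: now 3*z**2*cos(4*z)/2 + ∫(-3*z*cos(4*z)) dz.
Step 2. Integrate ∫(-3*z*cos(4*z)) dz by parts with u = z, dv = (-3*cos(4*z)) dz, so v = -3*sin(4*z)/4: now 3*z**2*cos(4*z)/2 - 3*z*sin(4*z)/4 + ∫(3*sin(4*z)/4) dz.
Step 3. Evaluate the standard form: now 3*z**2*cos(4*z)/2 - 3*z*sin(4*z)/4 - 3*cos(4*z)/16.
Answer: 3*z**2*cos(4*z)/2 - 3*z*sin(4*z)/4 - 3*cos(4*z)/16.


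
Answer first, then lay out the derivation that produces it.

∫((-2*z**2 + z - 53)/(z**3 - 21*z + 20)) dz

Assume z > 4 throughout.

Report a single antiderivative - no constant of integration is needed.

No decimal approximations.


The answer is -3*log(z - 4) + 3*log(z - 1) - 2*log(z + 5).
Step 1. Decompose ∫((-2*z**2 + z - 53)/(z**3 - 21*z + 20)) dz by partial fractions, (-2*z**2 + z - 53)/(z**3 - 21*z + 20) = -2/(z + 5) + 3/(z - 1) - 3/(z - 4): now ∫(-3/(z - 4)) dz + ∫(3/(z - 1)) dz + ∫(-2/(z + 5)) dz.
Step 2. Evaluate the standard form [assuming z > 1]: now 3*log(z - 1) + ∫(-3/(z - 4)) dz + ∫(-2/(z + 5)) dz.
Step 3. Evaluate the standard form [assuming z > -5]: now 3*log(z - 1) - 2*log(z + 5) + ∫(-3/(z - 4)) dz.
Step 4. Evaluate the standard form [assuming z > 4]: now -3*log(z - 4) + 3*log(z - 1) - 2*log(z + 5).
Answer: -3*log(z - 4) + 3*log(z - 1) - 2*log(z + 5).


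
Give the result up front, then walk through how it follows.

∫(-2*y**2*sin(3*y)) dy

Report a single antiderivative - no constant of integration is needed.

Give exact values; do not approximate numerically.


The answer is 2*y**2*cos(3*y)/3 - 4*y*sin(3*y)/9 - 4*cos(3*y)/27.
Step 1. Integrate ∫(-2*y**2*sin(3*y)) dy by parts with u = y**2, dv = (-2*sin(3*y)) dy, so v = 2*cos(3*y)/3: now 2*y**2*cos(3*y)/3 + ∫(-4*y*cos(3*y)/3) dy.
Step 2. Integrate ∫(-4*y*cos(3*y)/3) dy by parts with u = y, dv = (-4*cos(3*y)/3) dy, so v = -4*sin(3*y)/9: now 2*y**2*cos(3*y)/3 - 4*y*sin(3*y)/9 + ∫(4*sin(3*y)/9) dy.
Step 3. Evaluate the standard form: now 2*y**2*cos(3*y)/3 - 4*y*sin(3*y)/9 - 4*cos(3*y)/27.
Answer: 2*y**2*cos(3*y)/3 - 4*y*sin(3*y)/9 - 4*cos(3*y)/27.


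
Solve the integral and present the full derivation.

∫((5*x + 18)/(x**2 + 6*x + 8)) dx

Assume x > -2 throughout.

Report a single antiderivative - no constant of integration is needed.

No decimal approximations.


Step 1. Decompose ∫((5*x + 18)/(x**2 + 6*x + 8)) dx by partial fractions, (5*x + 18)/(x**2 + 6*x + 8) = 1/(x + 4) + 4/(x + 2): now ∫(4/(x + 2)) dx + ∫(1/(x + 4)) dx.
Step 2. Evaluate the standard form [assuming x > -4]: now log(x + 4) + ∫(4/(x + 2)) dx.
Step 3. Evaluate the standard form [assuming x > -2]: now 4*log(x + 2) + log(x + 4).
Answer: 4*log(x + 2) + log(x + 4).
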